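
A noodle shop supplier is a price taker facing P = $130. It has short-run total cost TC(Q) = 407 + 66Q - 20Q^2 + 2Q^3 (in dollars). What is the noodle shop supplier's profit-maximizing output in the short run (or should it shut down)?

Produce at Q = 8

Strip out fixed cost: VC = 66Q - 20Q^2 + 2Q^3. Then AVC = 66 - 20Q + 2Q^2 and MC = 66 - 40Q + 6Q^2.
The AVC parabola has its vertex at Q = 20/4 = 5, where AVC = 66 - 20·5 + 2·5^2 = $16.
P = $130 exceeds min AVC = $16, so the firm stays open.
P = MC gives -64 - 40Q + 6Q^2 = 0, with roots -4/3 and 8. Take the larger (rising MC): Q* = 8.
Check: AVC at Q = 8 is $34 ≤ P, so revenue covers variable cost.
Profit = P·Q − TC = 130·8 − 679 = $361.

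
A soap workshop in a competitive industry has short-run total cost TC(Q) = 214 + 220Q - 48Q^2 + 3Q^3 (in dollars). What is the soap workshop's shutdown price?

The firm shuts down when price falls below the minimum of average variable cost. AVC = VC/Q = 220 - 48Q + 3Q^2.
dAVC/dQ = -48 + 6Q = 0 gives Q = 8. min AVC = 220 - 48·8 + 3·8^2 = 28.
So the shutdown price is $28.

$28 per unit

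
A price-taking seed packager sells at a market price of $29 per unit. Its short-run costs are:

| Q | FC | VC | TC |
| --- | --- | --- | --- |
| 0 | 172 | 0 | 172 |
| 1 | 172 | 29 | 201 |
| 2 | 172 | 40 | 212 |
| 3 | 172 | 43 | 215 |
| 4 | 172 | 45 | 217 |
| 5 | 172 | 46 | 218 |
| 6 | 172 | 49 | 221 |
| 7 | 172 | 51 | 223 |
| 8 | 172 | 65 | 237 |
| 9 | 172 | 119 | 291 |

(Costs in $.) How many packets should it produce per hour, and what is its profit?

Profit at each row (π = 29Q − TC): Q=0: -172; Q=1: -172; Q=2: -154; Q=3: -128; Q=4: -101; Q=5: -73; Q=6: -47; Q=7: -20; Q=8: -5; Q=9: -30.
Profit is maximized at Q = 8. AVC there is 65/8 = $8.12 ≤ P, so producing beats shutting down (which would give -$172).

Q = 8; profit = -$5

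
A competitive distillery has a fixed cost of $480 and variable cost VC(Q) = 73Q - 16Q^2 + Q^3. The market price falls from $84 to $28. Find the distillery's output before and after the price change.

AVC = 73 - 16Q + Q^2, minimized at Q = 8 where min AVC = $9. MC = 73 - 32Q + 3Q^2.
With P = $84 above the shutdown price, P = MC gives Q = 11.
At P = $28 ≥ min AVC, set P = MC: Q = 9. The firm stays open but cuts output.

Output falls from 11 to 9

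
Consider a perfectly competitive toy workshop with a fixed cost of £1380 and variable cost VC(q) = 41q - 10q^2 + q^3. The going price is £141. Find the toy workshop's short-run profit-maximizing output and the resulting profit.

AVC = 41 - 10q + q^2 has its minimum £16 at q = 5; price £141 clears that bar, so the firm operates.
MC = 41 - 20q + 3q^2. Setting P = MC and taking the root on the rising branch gives q* = 10.
TR = 141·10 = 1410. TC = 1380 + 410 = 1790. Profit = 1410 − 1790 = -£380.
That loss of £380 beats the £1380 the firm would lose by shutting down; producing recovers £1000 of fixed cost.

Profit = -£380 at q = 10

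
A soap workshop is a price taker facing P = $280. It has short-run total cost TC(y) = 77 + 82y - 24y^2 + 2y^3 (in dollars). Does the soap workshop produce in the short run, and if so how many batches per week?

From TC, MC = TC'(y) = 82 - 48y + 6y^2 and AVC = VC/y = 82 - 24y + 2y^2.
AVC hits its minimum where MC = AVC, at y = 6, giving min AVC = 82 - 24·6 + 2·6^2 = $10.
P = $280 exceeds min AVC = $10, so the firm stays open.
Solving P = MC: -198 - 48y + 6y^2 = 0 ⇒ y = -3 or 11. On the upward-sloping branch, y* = 11.
Check: AVC at y = 11 is $60 ≤ P, so revenue covers variable cost.
Profit = P·y − TC = 280·11 − 737 = $2343.

Produce at y = 11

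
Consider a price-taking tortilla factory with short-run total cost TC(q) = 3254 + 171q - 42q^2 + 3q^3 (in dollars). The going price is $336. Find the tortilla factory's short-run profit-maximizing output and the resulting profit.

AVC = 171 - 42q + 3q^2; min AVC = $24 at q = 7. Since P = $336 ≥ min AVC, the firm produces.
MC = 171 - 84q + 9q^2. Setting P = MC and taking the root on the rising branch gives q* = 11.
TR = 336·11 = 3696. TC = 3254 + 792 = 4046. Profit = 3696 − 4046 = -$350.
By producing, the firm covers all variable cost plus $2904 of fixed cost; shutting down would lose the full $3254.

Profit = -$350 at q = 11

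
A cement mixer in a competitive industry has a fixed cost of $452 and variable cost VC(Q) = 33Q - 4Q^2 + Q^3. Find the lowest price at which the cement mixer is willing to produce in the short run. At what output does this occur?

Short-run supply begins at min AVC. From VC = 33Q - 4Q^2 + Q^3, AVC = 33 - 4Q + Q^2.
At the minimum of AVC, MC = AVC. MC = 33 - 8Q + 3Q^2; setting MC = AVC gives 2Q^2 - 4Q = 0, so Q = 2. min AVC = 29.
For P < $29 the firm produces nothing.

$29 per unit, at Q = 2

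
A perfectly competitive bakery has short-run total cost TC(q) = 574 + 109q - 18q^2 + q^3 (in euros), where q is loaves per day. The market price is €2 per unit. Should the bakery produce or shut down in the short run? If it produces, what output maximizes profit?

Shut down

Variable cost is VC = 109q - 18q^2 + q^3, so AVC = VC/q = 109 - 18q + q^2 and MC = dTC/dq = 109 - 36q + 3q^2.
The AVC parabola has its vertex at q = 18/2 = 9, where AVC = 109 - 18·9 + 9^2 = €28.
Since P = €2 < min AVC = €28, price fails to cover variable cost at any output.
Shutting down limits the loss to fixed cost, €574.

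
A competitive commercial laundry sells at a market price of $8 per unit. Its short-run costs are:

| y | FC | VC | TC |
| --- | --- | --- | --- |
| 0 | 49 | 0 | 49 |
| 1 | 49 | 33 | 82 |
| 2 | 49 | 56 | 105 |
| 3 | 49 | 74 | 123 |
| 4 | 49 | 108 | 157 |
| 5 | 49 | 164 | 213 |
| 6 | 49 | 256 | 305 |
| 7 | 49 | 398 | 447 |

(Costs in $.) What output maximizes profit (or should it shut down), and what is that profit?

y = 0 (shut down); profit = -$49

Profit at each row (π = 8y − TC): y=0: -49; y=1: -74; y=2: -89; y=3: -99; y=4: -125; y=5: -173; y=6: -257; y=7: -391.
Profit is highest at y = 0. Equivalently, the lowest AVC in the table is 74/3 ≈ $24.67 at y = 3, and P = $8 falls below it — price never covers variable cost, so the firm shuts down and loses only its fixed cost.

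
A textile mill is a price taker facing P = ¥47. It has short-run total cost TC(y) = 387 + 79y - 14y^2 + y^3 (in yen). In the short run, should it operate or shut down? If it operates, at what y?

From TC, MC = TC'(y) = 79 - 28y + 3y^2 and AVC = VC/y = 79 - 14y + y^2.
The AVC parabola has its vertex at y = 14/2 = 7, where AVC = 79 - 14·7 + 7^2 = ¥30.
P = ¥47 exceeds min AVC = ¥30, so the firm stays open.
Solving P = MC: 32 - 28y + 3y^2 = 0 ⇒ y = 4/3 or 8. On the upward-sloping branch, y* = 8.
Check: AVC at y = 8 is ¥31 ≤ P, so revenue covers variable cost.
Profit = P·y − TC = 47·8 − 635 = -¥259, a loss, but smaller than the ¥387 fixed cost the firm would lose by shutting down.

Produce at y = 8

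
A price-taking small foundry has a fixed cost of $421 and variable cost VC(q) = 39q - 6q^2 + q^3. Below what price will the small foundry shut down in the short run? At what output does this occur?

The firm shuts down when price falls below the minimum of average variable cost. AVC = VC/q = 39 - 6q + q^2.
dAVC/dq = -6 + 2q = 0 gives q = 3. min AVC = 39 - 6·3 + 3^2 = 30.
For P < $30 the firm produces nothing.

$30 per unit, at q = 3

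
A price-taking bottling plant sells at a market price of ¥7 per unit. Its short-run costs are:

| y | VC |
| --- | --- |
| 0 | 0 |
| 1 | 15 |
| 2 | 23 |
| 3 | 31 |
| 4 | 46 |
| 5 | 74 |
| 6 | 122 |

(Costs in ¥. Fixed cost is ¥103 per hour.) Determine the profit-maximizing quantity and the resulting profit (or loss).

y = 0 (shut down); profit = -¥103

Profit at each row (π = 7y − TC): y=0: -103; y=1: -111; y=2: -112; y=3: -113; y=4: -121; y=5: -142; y=6: -183.
Profit is highest at y = 0. Equivalently, the lowest AVC in the table is 31/3 ≈ ¥10.33 at y = 3, and P = ¥7 falls below it — price never covers variable cost, so the firm shuts down and loses only its fixed cost.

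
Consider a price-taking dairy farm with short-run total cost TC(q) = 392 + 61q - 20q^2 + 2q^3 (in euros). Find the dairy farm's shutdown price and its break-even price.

Shutdown price = min AVC. AVC = 61 - 20q + 2q^2, with vertex at q = 5 and minimum €11.
ATC = 392/q + 61 - 20q + 2q^2. Setting dATC/dq = −392/q^2 − 20 + 4q = 0 gives q = 7 (since 4·7^3 − 20·7^2 = 392).
min ATC = 392/7 + 61 − 20·7 + 2·7^2 = €75. That is the break-even price.
Between these two prices the firm operates at a loss; above €75 it earns a profit.

Shutdown price = €11; break-even price = €75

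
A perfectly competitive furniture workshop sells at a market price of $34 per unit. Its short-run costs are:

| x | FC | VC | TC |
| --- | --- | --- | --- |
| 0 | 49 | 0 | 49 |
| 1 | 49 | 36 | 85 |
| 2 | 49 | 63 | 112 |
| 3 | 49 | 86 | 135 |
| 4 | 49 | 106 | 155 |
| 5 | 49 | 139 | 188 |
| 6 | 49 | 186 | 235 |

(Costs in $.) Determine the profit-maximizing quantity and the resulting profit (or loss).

x = 5; profit = -$18

Profit at each row (π = 34x − TC): x=0: -49; x=1: -51; x=2: -44; x=3: -33; x=4: -19; x=5: -18; x=6: -31.
Profit is maximized at x = 5. AVC there is 139/5 = $27.80 ≤ P, so producing beats shutting down (which would give -$49).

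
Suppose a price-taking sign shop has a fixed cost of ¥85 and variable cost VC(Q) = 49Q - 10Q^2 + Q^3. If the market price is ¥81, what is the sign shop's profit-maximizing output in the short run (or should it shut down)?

Variable cost is VC = 49Q - 10Q^2 + Q^3, so AVC = VC/Q = 49 - 10Q + Q^2 and MC = dTC/dQ = 49 - 20Q + 3Q^2.
AVC hits its minimum where MC = AVC, at Q = 5, giving min AVC = 49 - 10·5 + 5^2 = ¥24.
Since P = ¥81 ≥ min AVC = ¥24, price covers variable cost and the firm should produce.
Solving P = MC: -32 - 20Q + 3Q^2 = 0 ⇒ Q = -4/3 or 8. On the upward-sloping branch, Q* = 8.
Check: AVC at Q = 8 is ¥33 ≤ P, so revenue covers variable cost.
Profit = P·Q − TC = 81·8 − 349 = ¥299.

Produce at Q = 8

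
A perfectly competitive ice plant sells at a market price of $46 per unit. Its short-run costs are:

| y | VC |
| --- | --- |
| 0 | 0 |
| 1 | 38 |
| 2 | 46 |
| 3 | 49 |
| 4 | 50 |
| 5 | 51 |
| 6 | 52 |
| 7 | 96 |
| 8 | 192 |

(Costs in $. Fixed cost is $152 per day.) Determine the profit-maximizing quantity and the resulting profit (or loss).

Profit at each row (π = 46y − TC): y=0: -152; y=1: -144; y=2: -106; y=3: -63; y=4: -18; y=5: 27; y=6: 72; y=7: 74; y=8: 24.
Profit is maximized at y = 7. AVC there is 96/7 = $13.71 ≤ P, so producing beats shutting down (which would give -$152).

y = 7; profit = $74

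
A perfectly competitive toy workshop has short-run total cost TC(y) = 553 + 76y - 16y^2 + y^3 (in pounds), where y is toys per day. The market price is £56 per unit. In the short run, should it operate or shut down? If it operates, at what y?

Variable cost is VC = 76y - 16y^2 + y^3, so AVC = VC/y = 76 - 16y + y^2 and MC = dTC/dy = 76 - 32y + 3y^2.
AVC is minimized where dAVC/dy = -16 + 2y = 0, at y = 8; min AVC = 76 - 16·8 + 8^2 = £12.
Because £56 ≥ £12, revenue can cover variable cost; the firm operates.
Solving P = MC: 20 - 32y + 3y^2 = 0 ⇒ y = 2/3 or 10. On the upward-sloping branch, y* = 10.
Check: AVC at y = 10 is £16 ≤ P, so revenue covers variable cost.
Profit = P·y − TC = 56·10 − 713 = -£153, a loss, but smaller than the £553 fixed cost the firm would lose by shutting down.

Produce at y = 10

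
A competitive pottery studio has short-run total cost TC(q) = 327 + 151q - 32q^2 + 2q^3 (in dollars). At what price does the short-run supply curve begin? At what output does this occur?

The firm shuts down when price falls below the minimum of average variable cost. AVC = VC/q = 151 - 32q + 2q^2.
dAVC/dq = -32 + 4q = 0 gives q = 8. min AVC = 151 - 32·8 + 2·8^2 = 23.
The firm shuts down for any P below $23.

$23 per unit, at q = 8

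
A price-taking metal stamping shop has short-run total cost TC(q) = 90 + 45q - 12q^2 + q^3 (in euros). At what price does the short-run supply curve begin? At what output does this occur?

The shutdown price is the minimum of AVC. VC = 45q - 12q^2 + q^3, so AVC = 45 - 12q + q^2.
At the minimum of AVC, MC = AVC. MC = 45 - 24q + 3q^2; setting MC = AVC gives 2q^2 - 12q = 0, so q = 6. min AVC = 9.
For P < €9 the firm produces nothing.

€9 per unit, at q = 6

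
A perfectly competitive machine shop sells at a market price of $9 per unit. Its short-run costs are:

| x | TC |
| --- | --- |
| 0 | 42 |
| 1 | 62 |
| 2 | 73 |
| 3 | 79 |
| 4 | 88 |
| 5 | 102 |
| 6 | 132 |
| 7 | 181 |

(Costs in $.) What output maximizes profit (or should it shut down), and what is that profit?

Tabulate TR − TC: x=0: -42; x=1: -53; x=2: -55; x=3: -52; x=4: -52; x=5: -57; x=6: -78; x=7: -118.
Profit is highest at x = 0. Equivalently, the lowest AVC in the table is 46/4 ≈ $11.50 at x = 4, and P = $9 falls below it — price never covers variable cost, so the firm shuts down and loses only its fixed cost.

x = 0 (shut down); profit = -$42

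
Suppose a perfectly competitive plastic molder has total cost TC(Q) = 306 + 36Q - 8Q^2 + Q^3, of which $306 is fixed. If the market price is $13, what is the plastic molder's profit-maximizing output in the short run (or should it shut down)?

Shut down

From TC, MC = TC'(Q) = 36 - 16Q + 3Q^2 and AVC = VC/Q = 36 - 8Q + Q^2.
The AVC parabola has its vertex at Q = 8/2 = 4, where AVC = 36 - 8·4 + 4^2 = $20.
Since P = $13 < min AVC = $20, price fails to cover variable cost at any output.
Shutting down limits the loss to fixed cost, $306.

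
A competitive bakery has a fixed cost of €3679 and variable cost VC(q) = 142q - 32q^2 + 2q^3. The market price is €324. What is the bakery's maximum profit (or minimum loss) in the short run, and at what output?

Profit = -€299 at q = 13

AVC = 142 - 32q + 2q^2; min AVC = €14 at q = 8. Since P = €324 ≥ min AVC, the firm produces.
MC = 142 - 64q + 6q^2. Setting P = MC and taking the root on the rising branch gives q* = 13.
TR = 324·13 = 4212. TC = 3679 + 832 = 4511. Profit = 4212 − 4511 = -€299.
That loss of €299 beats the €3679 the firm would lose by shutting down; producing recovers €3380 of fixed cost.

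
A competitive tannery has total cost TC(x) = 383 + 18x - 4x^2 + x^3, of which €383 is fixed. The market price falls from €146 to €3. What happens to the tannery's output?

AVC = 18 - 4x + x^2, minimized at x = 2 where min AVC = €14. MC = 18 - 8x + 3x^2.
With P = €146 above the shutdown price, P = MC gives x = 8.
At P = €3 < min AVC = €14, price no longer covers variable cost at any output, so the firm shuts down: x = 0.

Output falls from 8 to 0 (the firm shuts down)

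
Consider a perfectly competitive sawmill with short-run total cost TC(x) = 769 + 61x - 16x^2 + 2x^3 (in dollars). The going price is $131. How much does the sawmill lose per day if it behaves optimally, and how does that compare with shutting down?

Profit = -$181 at x = 7

AVC = 61 - 16x + 2x^2 has its minimum $29 at x = 4; price $131 clears that bar, so the firm operates.
MC = 61 - 32x + 6x^2. Setting P = MC and taking the root on the rising branch gives x* = 7.
TR = 131·7 = 917. TC = 769 + 329 = 1098. Profit = 917 − 1098 = -$181.
Shutting down would mean losing the fixed cost of $769, so operating at a loss of $181 is better by $588.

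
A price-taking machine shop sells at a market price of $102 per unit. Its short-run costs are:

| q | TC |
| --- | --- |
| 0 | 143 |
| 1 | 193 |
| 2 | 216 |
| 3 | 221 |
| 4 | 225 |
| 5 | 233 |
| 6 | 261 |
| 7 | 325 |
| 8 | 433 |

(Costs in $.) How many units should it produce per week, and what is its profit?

q = 7; profit = $389

Tabulate TR − TC: q=0: -143; q=1: -91; q=2: -12; q=3: 85; q=4: 183; q=5: 277; q=6: 351; q=7: 389; q=8: 383.
Profit is maximized at q = 7. AVC there is 182/7 = $26 ≤ P, so producing beats shutting down (which would give -$143).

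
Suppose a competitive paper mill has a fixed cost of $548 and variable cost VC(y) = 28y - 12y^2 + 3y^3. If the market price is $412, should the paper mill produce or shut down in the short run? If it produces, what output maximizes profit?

Strip out fixed cost: VC = 28y - 12y^2 + 3y^3. Then AVC = 28 - 12y + 3y^2 and MC = 28 - 24y + 9y^2.
AVC is minimized where dAVC/dy = -12 + 6y = 0, at y = 2; min AVC = 28 - 12·2 + 3·2^2 = $16.
P = $412 exceeds min AVC = $16, so the firm stays open.
Solving P = MC: -384 - 24y + 9y^2 = 0 ⇒ y = -16/3 or 8. On the upward-sloping branch, y* = 8.
Check: AVC at y = 8 is $124 ≤ P, so revenue covers variable cost.
Profit = P·y − TC = 412·8 − 1540 = $1756.

Produce at y = 8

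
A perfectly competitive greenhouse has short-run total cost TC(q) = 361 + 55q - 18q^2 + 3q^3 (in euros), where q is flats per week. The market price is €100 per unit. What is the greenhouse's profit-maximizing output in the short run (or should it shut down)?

Produce at q = 5

Strip out fixed cost: VC = 55q - 18q^2 + 3q^3. Then AVC = 55 - 18q + 3q^2 and MC = 55 - 36q + 9q^2.
AVC is minimized where dAVC/dq = -18 + 6q = 0, at q = 3; min AVC = 55 - 18·3 + 3·3^2 = €28.
Because €100 ≥ €28, revenue can cover variable cost; the firm operates.
P = MC gives -45 - 36q + 9q^2 = 0, with roots -1 and 5. Take the larger (rising MC): q* = 5.
Check: AVC at q = 5 is €40 ≤ P, so revenue covers variable cost.
Profit = P·q − TC = 100·5 − 561 = -€61, a loss, but smaller than the €361 fixed cost the firm would lose by shutting down.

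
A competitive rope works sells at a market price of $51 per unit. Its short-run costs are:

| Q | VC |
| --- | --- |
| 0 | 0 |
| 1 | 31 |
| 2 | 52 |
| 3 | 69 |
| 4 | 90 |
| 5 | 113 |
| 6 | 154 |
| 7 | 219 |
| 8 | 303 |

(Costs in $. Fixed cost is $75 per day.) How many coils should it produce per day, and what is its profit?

Q = 6; profit = $77

Compute π = P·Q − TC at each output: Q=0: -75; Q=1: -55; Q=2: -25; Q=3: 9; Q=4: 39; Q=5: 67; Q=6: 77; Q=7: 63; Q=8: 30.
Profit is maximized at Q = 6. AVC there is 154/6 = $25.67 ≤ P, so producing beats shutting down (which would give -$75).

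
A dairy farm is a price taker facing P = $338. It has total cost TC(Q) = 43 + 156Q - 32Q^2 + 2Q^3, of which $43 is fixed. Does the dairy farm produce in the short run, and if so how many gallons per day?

From TC, MC = TC'(Q) = 156 - 64Q + 6Q^2 and AVC = VC/Q = 156 - 32Q + 2Q^2.
AVC is minimized where dAVC/dQ = -32 + 4Q = 0, at Q = 8; min AVC = 156 - 32·8 + 2·8^2 = $28.
P = $338 exceeds min AVC = $28, so the firm stays open.
Set P = MC: 338 = 156 - 64Q + 6Q^2 → -182 - 64Q + 6Q^2 = 0. The roots are Q = -7/3 and Q = 13; the profit-maximizing output is on the rising part of MC, so Q* = 13.
Check: AVC at Q = 13 is $78 ≤ P, so revenue covers variable cost.
Profit = P·Q − TC = 338·13 − 1057 = $3337.

Produce at Q = 13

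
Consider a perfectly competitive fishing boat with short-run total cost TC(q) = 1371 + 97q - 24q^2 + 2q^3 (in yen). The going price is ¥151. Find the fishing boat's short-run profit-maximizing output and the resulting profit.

Profit = -¥399 at q = 9

AVC = 97 - 24q + 2q^2; min AVC = ¥25 at q = 6. Since P = ¥151 ≥ min AVC, the firm produces.
MC = 97 - 48q + 6q^2. Setting P = MC and taking the root on the rising branch gives q* = 9.
TR = 151·9 = 1359. TC = 1371 + 387 = 1758. Profit = 1359 − 1758 = -¥399.
By producing, the firm covers all variable cost plus ¥972 of fixed cost; shutting down would lose the full ¥1371.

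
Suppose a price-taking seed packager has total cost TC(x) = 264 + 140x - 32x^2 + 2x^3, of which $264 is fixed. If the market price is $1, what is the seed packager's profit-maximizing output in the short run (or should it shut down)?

From TC, MC = TC'(x) = 140 - 64x + 6x^2 and AVC = VC/x = 140 - 32x + 2x^2.
The AVC parabola has its vertex at x = 32/4 = 8, where AVC = 140 - 32·8 + 2·8^2 = $12.
With P < min AVC ($1 < $12), every unit sold adds to the loss.
The firm minimizes its loss by shutting down and losing only its fixed cost of $264.

Shut down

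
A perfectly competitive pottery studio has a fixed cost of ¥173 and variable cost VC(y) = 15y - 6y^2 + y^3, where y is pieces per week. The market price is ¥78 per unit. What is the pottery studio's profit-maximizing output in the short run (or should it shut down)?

Produce at y = 7

Strip out fixed cost: VC = 15y - 6y^2 + y^3. Then AVC = 15 - 6y + y^2 and MC = 15 - 12y + 3y^2.
AVC is minimized where dAVC/dy = -6 + 2y = 0, at y = 3; min AVC = 15 - 6·3 + 3^2 = ¥6.
Since P = ¥78 ≥ min AVC = ¥6, price covers variable cost and the firm should produce.
Set P = MC: 78 = 15 - 12y + 3y^2 → -63 - 12y + 3y^2 = 0. The roots are y = -3 and y = 7; the profit-maximizing output is on the rising part of MC, so y* = 7.
Check: AVC at y = 7 is ¥22 ≤ P, so revenue covers variable cost.
Profit = P·y − TC = 78·7 − 327 = ¥219.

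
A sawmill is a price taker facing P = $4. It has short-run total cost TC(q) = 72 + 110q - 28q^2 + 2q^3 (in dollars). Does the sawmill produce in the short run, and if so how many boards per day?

Shut down

Variable cost is VC = 110q - 28q^2 + 2q^3, so AVC = VC/q = 110 - 28q + 2q^2 and MC = dTC/dq = 110 - 56q + 6q^2.
AVC hits its minimum where MC = AVC, at q = 7, giving min AVC = 110 - 28·7 + 2·7^2 = $12.
P = $4 lies below min AVC = $12; no output level covers variable cost.
The firm minimizes its loss by shutting down and losing only its fixed cost of $72.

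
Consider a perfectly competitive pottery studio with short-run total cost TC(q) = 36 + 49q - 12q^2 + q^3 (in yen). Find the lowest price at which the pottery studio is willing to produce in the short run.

The shutdown price is the minimum of AVC. VC = 49q - 12q^2 + q^3, so AVC = 49 - 12q + q^2.
At the minimum of AVC, MC = AVC. MC = 49 - 24q + 3q^2; setting MC = AVC gives 2q^2 - 12q = 0, so q = 6. min AVC = 13.
The firm shuts down for any P below ¥13.

¥13 per unit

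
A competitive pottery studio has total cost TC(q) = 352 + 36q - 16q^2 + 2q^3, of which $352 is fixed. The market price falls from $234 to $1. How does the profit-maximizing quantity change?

MC = 36 - 32q + 6q^2; the shutdown threshold is min AVC = $4 (at q = 4).
At P = $234 ≥ min AVC, set P = MC on the rising branch: q = 9.
At P = $1 < min AVC = $4, price no longer covers variable cost at any output, so the firm shuts down: q = 0.

Output falls from 9 to 0 (the firm shuts down)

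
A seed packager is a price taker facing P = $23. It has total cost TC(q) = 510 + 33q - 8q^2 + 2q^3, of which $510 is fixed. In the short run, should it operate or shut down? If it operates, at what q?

Shut down

Variable cost is VC = 33q - 8q^2 + 2q^3, so AVC = VC/q = 33 - 8q + 2q^2 and MC = dTC/dq = 33 - 16q + 6q^2.
AVC hits its minimum where MC = AVC, at q = 2, giving min AVC = 33 - 8·2 + 2·2^2 = $25.
P = $23 lies below min AVC = $25; no output level covers variable cost.
Best response: produce nothing and absorb the $510 fixed cost.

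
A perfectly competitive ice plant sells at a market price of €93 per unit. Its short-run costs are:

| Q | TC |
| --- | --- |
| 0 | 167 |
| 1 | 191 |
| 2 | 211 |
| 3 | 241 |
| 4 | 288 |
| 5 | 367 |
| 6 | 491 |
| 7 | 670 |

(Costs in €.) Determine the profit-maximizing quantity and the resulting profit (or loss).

Profit at each row (π = 93Q − TC): Q=0: -167; Q=1: -98; Q=2: -25; Q=3: 38; Q=4: 84; Q=5: 98; Q=6: 67; Q=7: -19.
Profit is maximized at Q = 5. AVC there is 200/5 = €40 ≤ P, so producing beats shutting down (which would give -€167).

Q = 5; profit = €98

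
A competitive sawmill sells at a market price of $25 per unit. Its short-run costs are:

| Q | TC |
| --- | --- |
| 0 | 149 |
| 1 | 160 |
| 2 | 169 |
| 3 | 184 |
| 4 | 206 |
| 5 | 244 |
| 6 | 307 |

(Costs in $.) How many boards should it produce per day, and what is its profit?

Q = 4; profit = -$106

Compute π = P·Q − TC at each output: Q=0: -149; Q=1: -135; Q=2: -119; Q=3: -109; Q=4: -106; Q=5: -119; Q=6: -157.
Profit is maximized at Q = 4. AVC there is 57/4 = $14.25 ≤ P, so producing beats shutting down (which would give -$149).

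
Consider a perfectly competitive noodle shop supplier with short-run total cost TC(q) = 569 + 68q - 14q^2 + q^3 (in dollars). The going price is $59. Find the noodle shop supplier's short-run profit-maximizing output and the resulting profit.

Profit = -$245 at q = 9

AVC = 68 - 14q + q^2 has its minimum $19 at q = 7; price $59 clears that bar, so the firm operates.
With MC = 68 - 28q + 3q^2, P = MC on the upward-sloping part at q* = 9.
TR = 59·9 = 531. TC = 569 + 207 = 776. Profit = 531 − 776 = -$245.
By producing, the firm covers all variable cost plus $324 of fixed cost; shutting down would lose the full $569.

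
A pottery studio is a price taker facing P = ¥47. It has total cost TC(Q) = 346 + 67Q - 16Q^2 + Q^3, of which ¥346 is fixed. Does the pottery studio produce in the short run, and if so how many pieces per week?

Produce at Q = 10

Variable cost is VC = 67Q - 16Q^2 + Q^3, so AVC = VC/Q = 67 - 16Q + Q^2 and MC = dTC/dQ = 67 - 32Q + 3Q^2.
AVC is minimized where dAVC/dQ = -16 + 2Q = 0, at Q = 8; min AVC = 67 - 16·8 + 8^2 = ¥3.
P = ¥47 exceeds min AVC = ¥3, so the firm stays open.
P = MC gives 20 - 32Q + 3Q^2 = 0, with roots 2/3 and 10. Take the larger (rising MC): Q* = 10.
Check: AVC at Q = 10 is ¥7 ≤ P, so revenue covers variable cost.
Profit = P·Q − TC = 47·10 − 416 = ¥54.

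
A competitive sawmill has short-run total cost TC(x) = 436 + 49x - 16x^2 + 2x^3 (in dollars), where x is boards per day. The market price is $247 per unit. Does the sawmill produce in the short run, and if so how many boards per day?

Produce at x = 9

Strip out fixed cost: VC = 49x - 16x^2 + 2x^3. Then AVC = 49 - 16x + 2x^2 and MC = 49 - 32x + 6x^2.
AVC hits its minimum where MC = AVC, at x = 4, giving min AVC = 49 - 16·4 + 2·4^2 = $17.
P = $247 exceeds min AVC = $17, so the firm stays open.
Set P = MC: 247 = 49 - 32x + 6x^2 → -198 - 32x + 6x^2 = 0. The roots are x = -11/3 and x = 9; the profit-maximizing output is on the rising part of MC, so x* = 9.
Check: AVC at x = 9 is $67 ≤ P, so revenue covers variable cost.
Profit = P·x − TC = 247·9 − 1039 = $1184.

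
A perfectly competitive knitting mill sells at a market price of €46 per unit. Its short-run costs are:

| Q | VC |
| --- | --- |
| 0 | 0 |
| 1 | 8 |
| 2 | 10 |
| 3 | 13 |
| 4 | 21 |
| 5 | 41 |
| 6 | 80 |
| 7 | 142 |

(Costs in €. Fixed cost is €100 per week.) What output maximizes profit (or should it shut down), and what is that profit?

Tabulate TR − TC: Q=0: -100; Q=1: -62; Q=2: -18; Q=3: 25; Q=4: 63; Q=5: 89; Q=6: 96; Q=7: 80.
Profit is maximized at Q = 6. AVC there is 80/6 = €13.33 ≤ P, so producing beats shutting down (which would give -€100).

Q = 6; profit = €96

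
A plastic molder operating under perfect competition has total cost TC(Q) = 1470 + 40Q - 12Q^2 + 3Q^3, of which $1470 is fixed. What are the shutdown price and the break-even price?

AVC = 40 - 12Q + 3Q^2; minimized at Q = 2, giving min AVC = $28. That is the shutdown price.
ATC = 1470/Q + 40 - 12Q + 3Q^2. Setting dATC/dQ = −1470/Q^2 − 12 + 6Q = 0 gives Q = 7 (since 6·7^3 − 12·7^2 = 1470).
min ATC = 1470/7 + 40 − 12·7 + 3·7^2 = $313. That is the break-even price.
For $28 ≤ P < $313 the firm produces at a loss; below $28 it shuts down.

Shutdown price = $28; break-even price = $313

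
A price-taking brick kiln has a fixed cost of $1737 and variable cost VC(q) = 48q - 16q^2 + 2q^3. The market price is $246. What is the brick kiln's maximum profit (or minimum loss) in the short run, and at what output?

Profit = -$117 at q = 9

AVC = 48 - 16q + 2q^2 has its minimum $16 at q = 4; price $246 clears that bar, so the firm operates.
With MC = 48 - 32q + 6q^2, P = MC on the upward-sloping part at q* = 9.
TR = 246·9 = 2214. TC = 1737 + 594 = 2331. Profit = 2214 − 2331 = -$117.
That loss of $117 beats the $1737 the firm would lose by shutting down; producing recovers $1620 of fixed cost.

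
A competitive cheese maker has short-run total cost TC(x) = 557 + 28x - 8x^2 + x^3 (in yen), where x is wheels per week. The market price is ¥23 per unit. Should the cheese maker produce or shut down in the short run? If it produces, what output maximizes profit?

Variable cost is VC = 28x - 8x^2 + x^3, so AVC = VC/x = 28 - 8x + x^2 and MC = dTC/dx = 28 - 16x + 3x^2.
AVC hits its minimum where MC = AVC, at x = 4, giving min AVC = 28 - 8·4 + 4^2 = ¥12.
P = ¥23 exceeds min AVC = ¥12, so the firm stays open.
P = MC gives 5 - 16x + 3x^2 = 0, with roots 1/3 and 5. Take the larger (rising MC): x* = 5.
Check: AVC at x = 5 is ¥13 ≤ P, so revenue covers variable cost.
Profit = P·x − TC = 23·5 − 622 = -¥507, a loss, but smaller than the ¥557 fixed cost the firm would lose by shutting down.

Produce at x = 5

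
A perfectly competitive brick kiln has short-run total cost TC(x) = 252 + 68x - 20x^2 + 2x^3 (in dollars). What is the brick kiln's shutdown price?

The firm shuts down when price falls below the minimum of average variable cost. AVC = VC/x = 68 - 20x + 2x^2.
dAVC/dx = -20 + 4x = 0 gives x = 5. min AVC = 68 - 20·5 + 2·5^2 = 18.
For P < $18 the firm produces nothing.

$18 per unit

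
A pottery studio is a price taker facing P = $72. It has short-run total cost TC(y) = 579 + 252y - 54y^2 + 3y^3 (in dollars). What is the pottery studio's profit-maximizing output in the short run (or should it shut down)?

Variable cost is VC = 252y - 54y^2 + 3y^3, so AVC = VC/y = 252 - 54y + 3y^2 and MC = dTC/dy = 252 - 108y + 9y^2.
AVC is minimized where dAVC/dy = -54 + 6y = 0, at y = 9; min AVC = 252 - 54·9 + 3·9^2 = $9.
Because $72 ≥ $9, revenue can cover variable cost; the firm operates.
Solving P = MC: 180 - 108y + 9y^2 = 0 ⇒ y = 2 or 10. On the upward-sloping branch, y* = 10.
Check: AVC at y = 10 is $12 ≤ P, so revenue covers variable cost.
Profit = P·y − TC = 72·10 − 699 = $21.

Produce at y = 10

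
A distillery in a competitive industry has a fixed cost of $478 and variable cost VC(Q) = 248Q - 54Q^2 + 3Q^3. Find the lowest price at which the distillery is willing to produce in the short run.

The shutdown price is the minimum of AVC. VC = 248Q - 54Q^2 + 3Q^3, so AVC = 248 - 54Q + 3Q^2.
At the minimum of AVC, MC = AVC. MC = 248 - 108Q + 9Q^2; setting MC = AVC gives 6Q^2 - 54Q = 0, so Q = 9. min AVC = 5.
So the shutdown price is $5.

$5 per unit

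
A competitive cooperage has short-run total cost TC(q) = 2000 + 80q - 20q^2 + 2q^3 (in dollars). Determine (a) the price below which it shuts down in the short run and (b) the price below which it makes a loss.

Shutdown price = min AVC. AVC = 80 - 20q + 2q^2, with vertex at q = 5 and minimum $30.
ATC = 2000/q + 80 - 20q + 2q^2. Setting dATC/dq = −2000/q^2 − 20 + 4q = 0 gives q = 10 (since 4·10^3 − 20·10^2 = 2000).
min ATC = 2000/10 + 80 − 20·10 + 2·10^2 = $280. That is the break-even price.
For $30 ≤ P < $280 the firm produces at a loss; below $30 it shuts down.

Shutdown price = $30; break-even price = $280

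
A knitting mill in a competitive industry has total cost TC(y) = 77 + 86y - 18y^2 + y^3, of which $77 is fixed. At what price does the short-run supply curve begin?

The firm shuts down when price falls below the minimum of average variable cost. AVC = VC/y = 86 - 18y + y^2.
dAVC/dy = -18 + 2y = 0 gives y = 9. min AVC = 86 - 18·9 + 9^2 = 5.
So the shutdown price is $5.

$5 per unit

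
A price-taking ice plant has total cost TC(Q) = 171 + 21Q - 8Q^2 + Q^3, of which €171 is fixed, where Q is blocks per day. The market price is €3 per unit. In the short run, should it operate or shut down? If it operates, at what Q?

Shut down

From TC, MC = TC'(Q) = 21 - 16Q + 3Q^2 and AVC = VC/Q = 21 - 8Q + Q^2.
The AVC parabola has its vertex at Q = 8/2 = 4, where AVC = 21 - 8·4 + 4^2 = €5.
Since P = €3 < min AVC = €5, price fails to cover variable cost at any output.
The firm minimizes its loss by shutting down and losing only its fixed cost of €171.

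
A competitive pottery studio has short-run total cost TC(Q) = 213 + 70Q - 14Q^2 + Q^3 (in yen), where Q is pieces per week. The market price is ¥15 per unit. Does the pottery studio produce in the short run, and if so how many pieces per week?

Shut down

From TC, MC = TC'(Q) = 70 - 28Q + 3Q^2 and AVC = VC/Q = 70 - 14Q + Q^2.
AVC hits its minimum where MC = AVC, at Q = 7, giving min AVC = 70 - 14·7 + 7^2 = ¥21.
With P < min AVC (¥15 < ¥21), every unit sold adds to the loss.
Shutting down limits the loss to fixed cost, ¥213.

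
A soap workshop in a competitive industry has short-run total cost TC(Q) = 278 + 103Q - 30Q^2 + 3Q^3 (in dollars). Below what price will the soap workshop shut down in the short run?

The shutdown price is the minimum of AVC. VC = 103Q - 30Q^2 + 3Q^3, so AVC = 103 - 30Q + 3Q^2.
dAVC/dQ = -30 + 6Q = 0 gives Q = 5. min AVC = 103 - 30·5 + 3·5^2 = 28.
So the shutdown price is $28.

$28 per unit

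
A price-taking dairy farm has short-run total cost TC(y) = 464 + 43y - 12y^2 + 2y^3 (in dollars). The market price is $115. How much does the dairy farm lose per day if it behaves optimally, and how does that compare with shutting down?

Profit = -$32 at y = 6

AVC = 43 - 12y + 2y^2 has its minimum $25 at y = 3; price $115 clears that bar, so the firm operates.
MC = 43 - 24y + 6y^2. Setting P = MC and taking the root on the rising branch gives y* = 6.
TR = 115·6 = 690. TC = 464 + 258 = 722. Profit = 690 − 722 = -$32.
By producing, the firm covers all variable cost plus $432 of fixed cost; shutting down would lose the full $464.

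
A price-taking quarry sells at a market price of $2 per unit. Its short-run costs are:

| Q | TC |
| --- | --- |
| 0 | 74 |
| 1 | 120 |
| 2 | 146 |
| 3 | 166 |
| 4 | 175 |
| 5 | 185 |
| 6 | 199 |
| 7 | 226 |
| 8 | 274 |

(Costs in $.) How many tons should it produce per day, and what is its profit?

Q = 0 (shut down); profit = -$74

Compute π = P·Q − TC at each output: Q=0: -74; Q=1: -118; Q=2: -142; Q=3: -160; Q=4: -167; Q=5: -175; Q=6: -187; Q=7: -212; Q=8: -258.
Profit is highest at Q = 0. Equivalently, the lowest AVC in the table is 125/6 ≈ $20.83 at Q = 6, and P = $2 falls below it — price never covers variable cost, so the firm shuts down and loses only its fixed cost.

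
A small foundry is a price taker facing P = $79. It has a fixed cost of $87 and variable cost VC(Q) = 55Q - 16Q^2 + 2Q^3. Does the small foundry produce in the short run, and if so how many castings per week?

Produce at Q = 6

Variable cost is VC = 55Q - 16Q^2 + 2Q^3, so AVC = VC/Q = 55 - 16Q + 2Q^2 and MC = dTC/dQ = 55 - 32Q + 6Q^2.
AVC hits its minimum where MC = AVC, at Q = 4, giving min AVC = 55 - 16·4 + 2·4^2 = $23.
Because $79 ≥ $23, revenue can cover variable cost; the firm operates.
Solving P = MC: -24 - 32Q + 6Q^2 = 0 ⇒ Q = -2/3 or 6. On the upward-sloping branch, Q* = 6.
Check: AVC at Q = 6 is $31 ≤ P, so revenue covers variable cost.
Profit = P·Q − TC = 79·6 − 273 = $201.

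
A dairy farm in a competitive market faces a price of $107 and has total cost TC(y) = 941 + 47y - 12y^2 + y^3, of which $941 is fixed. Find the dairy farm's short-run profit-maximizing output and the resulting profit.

AVC = 47 - 12y + y^2 has its minimum $11 at y = 6; price $107 clears that bar, so the firm operates.
With MC = 47 - 24y + 3y^2, P = MC on the upward-sloping part at y* = 10.
TR = 107·10 = 1070. TC = 941 + 270 = 1211. Profit = 1070 − 1211 = -$141.
Shutting down would mean losing the fixed cost of $941, so operating at a loss of $141 is better by $800.

Profit = -$141 at y = 10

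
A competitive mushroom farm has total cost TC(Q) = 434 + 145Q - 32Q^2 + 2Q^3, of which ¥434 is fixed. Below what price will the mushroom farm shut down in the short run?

¥17 per unit

Short-run supply begins at min AVC. From VC = 145Q - 32Q^2 + 2Q^3, AVC = 145 - 32Q + 2Q^2.
At the minimum of AVC, MC = AVC. MC = 145 - 64Q + 6Q^2; setting MC = AVC gives 4Q^2 - 32Q = 0, so Q = 8. min AVC = 17.
So the shutdown price is ¥17.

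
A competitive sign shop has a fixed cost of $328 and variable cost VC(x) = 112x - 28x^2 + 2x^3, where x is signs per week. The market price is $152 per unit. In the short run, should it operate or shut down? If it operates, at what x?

Produce at x = 10

Variable cost is VC = 112x - 28x^2 + 2x^3, so AVC = VC/x = 112 - 28x + 2x^2 and MC = dTC/dx = 112 - 56x + 6x^2.
AVC hits its minimum where MC = AVC, at x = 7, giving min AVC = 112 - 28·7 + 2·7^2 = $14.
Because $152 ≥ $14, revenue can cover variable cost; the firm operates.
P = MC gives -40 - 56x + 6x^2 = 0, with roots -2/3 and 10. Take the larger (rising MC): x* = 10.
Check: AVC at x = 10 is $32 ≤ P, so revenue covers variable cost.
Profit = P·x − TC = 152·10 − 648 = $872.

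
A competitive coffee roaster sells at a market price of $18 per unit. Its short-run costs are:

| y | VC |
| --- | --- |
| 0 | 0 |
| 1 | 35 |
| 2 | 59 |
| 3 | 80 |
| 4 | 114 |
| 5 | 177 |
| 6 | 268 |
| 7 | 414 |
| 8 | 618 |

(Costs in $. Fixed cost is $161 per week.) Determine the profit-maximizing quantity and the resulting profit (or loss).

Compute π = P·y − TC at each output: y=0: -161; y=1: -178; y=2: -184; y=3: -187; y=4: -203; y=5: -248; y=6: -321; y=7: -449; y=8: -635.
Profit is highest at y = 0. Equivalently, the lowest AVC in the table is 80/3 ≈ $26.67 at y = 3, and P = $18 falls below it — price never covers variable cost, so the firm shuts down and loses only its fixed cost.

y = 0 (shut down); profit = -$161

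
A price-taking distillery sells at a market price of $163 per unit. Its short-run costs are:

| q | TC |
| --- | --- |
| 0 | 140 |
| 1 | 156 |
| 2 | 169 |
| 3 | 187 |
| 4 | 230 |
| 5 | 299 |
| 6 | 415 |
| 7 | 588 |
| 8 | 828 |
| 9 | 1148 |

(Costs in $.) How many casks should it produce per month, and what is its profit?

Profit at each row (π = 163q − TC): q=0: -140; q=1: 7; q=2: 157; q=3: 302; q=4: 422; q=5: 516; q=6: 563; q=7: 553; q=8: 476; q=9: 319.
Profit is maximized at q = 6. AVC there is 275/6 = $45.83 ≤ P, so producing beats shutting down (which would give -$140).

q = 6; profit = $563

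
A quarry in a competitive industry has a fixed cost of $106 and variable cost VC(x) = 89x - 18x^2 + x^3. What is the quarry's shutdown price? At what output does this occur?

$8 per unit, at x = 9

The shutdown price is the minimum of AVC. VC = 89x - 18x^2 + x^3, so AVC = 89 - 18x + x^2.
At the minimum of AVC, MC = AVC. MC = 89 - 36x + 3x^2; setting MC = AVC gives 2x^2 - 18x = 0, so x = 9. min AVC = 8.
For P < $8 the firm produces nothing.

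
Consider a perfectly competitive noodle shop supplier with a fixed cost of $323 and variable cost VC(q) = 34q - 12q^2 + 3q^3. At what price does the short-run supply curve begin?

The shutdown price is the minimum of AVC. VC = 34q - 12q^2 + 3q^3, so AVC = 34 - 12q + 3q^2.
At the minimum of AVC, MC = AVC. MC = 34 - 24q + 9q^2; setting MC = AVC gives 6q^2 - 12q = 0, so q = 2. min AVC = 22.
The firm shuts down for any P below $22.

$22 per unit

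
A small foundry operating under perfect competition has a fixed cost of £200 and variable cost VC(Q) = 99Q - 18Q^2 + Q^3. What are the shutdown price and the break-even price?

Shutdown price = £18; break-even price = £39

Shutdown price = min AVC. AVC = 99 - 18Q + Q^2, with vertex at Q = 9 and minimum £18.
ATC = 200/Q + 99 - 18Q + Q^2. Setting dATC/dQ = −200/Q^2 − 18 + 2Q = 0 gives Q = 10 (since 2·10^3 − 18·10^2 = 200).
min ATC = 200/10 + 99 − 18·10 + 10^2 = £39. That is the break-even price.
For £18 ≤ P < £39 the firm produces at a loss; below £18 it shuts down.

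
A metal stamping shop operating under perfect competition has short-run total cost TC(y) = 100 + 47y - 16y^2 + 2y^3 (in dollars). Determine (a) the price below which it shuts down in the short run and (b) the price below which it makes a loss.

Shutdown price = $15; break-even price = $37

Shutdown price = min AVC. AVC = 47 - 16y + 2y^2, with vertex at y = 4 and minimum $15.
ATC = 100/y + 47 - 16y + 2y^2. Setting dATC/dy = −100/y^2 − 16 + 4y = 0 gives y = 5 (since 4·5^3 − 16·5^2 = 100).
min ATC = 100/5 + 47 − 16·5 + 2·5^2 = $37. That is the break-even price.
For $15 ≤ P < $37 the firm produces at a loss; below $15 it shuts down.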